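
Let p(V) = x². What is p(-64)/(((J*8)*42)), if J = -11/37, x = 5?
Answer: -925/3696 ≈ -0.25027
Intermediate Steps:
J = -11/37 (J = -11*1/37 = -11/37 ≈ -0.29730)
p(V) = 25 (p(V) = 5² = 25)
p(-64)/(((J*8)*42)) = 25/((-11/37*8*42)) = 25/((-88/37*42)) = 25/(-3696/37) = 25*(-37/3696) = -925/3696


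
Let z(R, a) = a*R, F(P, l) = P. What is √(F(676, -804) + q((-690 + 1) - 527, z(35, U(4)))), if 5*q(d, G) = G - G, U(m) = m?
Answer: 26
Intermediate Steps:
z(R, a) = R*a
q(d, G) = 0 (q(d, G) = (G - G)/5 = (⅕)*0 = 0)
√(F(676, -804) + q((-690 + 1) - 527, z(35, U(4)))) = √(676 + 0) = √676 = 26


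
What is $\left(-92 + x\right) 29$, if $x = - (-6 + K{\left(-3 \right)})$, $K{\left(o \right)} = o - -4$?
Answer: $-2523$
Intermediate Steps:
$K{\left(o \right)} = 4 + o$ ($K{\left(o \right)} = o + 4 = 4 + o$)
$x = 5$ ($x = - (-6 + \left(4 - 3\right)) = - (-6 + 1) = \left(-1\right) \left(-5\right) = 5$)
$\left(-92 + x\right) 29 = \left(-92 + 5\right) 29 = \left(-87\right) 29 = -2523$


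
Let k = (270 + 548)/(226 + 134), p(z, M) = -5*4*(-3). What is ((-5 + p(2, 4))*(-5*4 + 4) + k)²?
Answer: 24961156081/32400 ≈ 7.7041e+5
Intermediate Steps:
p(z, M) = 60 (p(z, M) = -20*(-3) = 60)
k = 409/180 (k = 818/360 = 818*(1/360) = 409/180 ≈ 2.2722)
((-5 + p(2, 4))*(-5*4 + 4) + k)² = ((-5 + 60)*(-5*4 + 4) + 409/180)² = (55*(-20 + 4) + 409/180)² = (55*(-16) + 409/180)² = (-880 + 409/180)² = (-157991/180)² = 24961156081/32400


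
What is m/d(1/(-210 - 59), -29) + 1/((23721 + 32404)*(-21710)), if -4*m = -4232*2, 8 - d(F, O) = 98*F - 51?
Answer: 693560132379031/19457807313750 ≈ 35.644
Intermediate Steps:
d(F, O) = 59 - 98*F (d(F, O) = 8 - (98*F - 51) = 8 - (-51 + 98*F) = 8 + (51 - 98*F) = 59 - 98*F)
m = 2116 (m = -(-1058)*2 = -1/4*(-8464) = 2116)
m/d(1/(-210 - 59), -29) + 1/((23721 + 32404)*(-21710)) = 2116/(59 - 98/(-210 - 59)) + 1/((23721 + 32404)*(-21710)) = 2116/(59 - 98/(-269)) - 1/21710/56125 = 2116/(59 - 98*(-1/269)) + (1/56125)*(-1/21710) = 2116/(59 + 98/269) - 1/1218473750 = 2116/(15969/269) - 1/1218473750 = 2116*(269/15969) - 1/1218473750 = 569204/15969 - 1/1218473750 = 693560132379031/19457807313750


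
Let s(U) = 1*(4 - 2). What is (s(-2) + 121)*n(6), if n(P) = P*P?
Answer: 4428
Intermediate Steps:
s(U) = 2 (s(U) = 1*2 = 2)
n(P) = P**2
(s(-2) + 121)*n(6) = (2 + 121)*6**2 = 123*36 = 4428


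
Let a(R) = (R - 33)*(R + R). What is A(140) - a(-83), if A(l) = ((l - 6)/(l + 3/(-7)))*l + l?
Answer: -18545012/977 ≈ -18982.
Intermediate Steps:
a(R) = 2*R*(-33 + R) (a(R) = (-33 + R)*(2*R) = 2*R*(-33 + R))
A(l) = l + l*(-6 + l)/(-3/7 + l) (A(l) = ((-6 + l)/(l + 3*(-⅐)))*l + l = ((-6 + l)/(l - 3/7))*l + l = ((-6 + l)/(-3/7 + l))*l + l = l*(-6 + l)/(-3/7 + l) + l = l + l*(-6 + l)/(-3/7 + l))
A(140) - a(-83) = 140*(-45 + 14*140)/(-3 + 7*140) - 2*(-83)*(-33 - 83) = 140*(-45 + 1960)/(-3 + 980) - 2*(-83)*(-116) = 140*1915/977 - 1*19256 = 140*(1/977)*1915 - 19256 = 268100/977 - 19256 = -18545012/977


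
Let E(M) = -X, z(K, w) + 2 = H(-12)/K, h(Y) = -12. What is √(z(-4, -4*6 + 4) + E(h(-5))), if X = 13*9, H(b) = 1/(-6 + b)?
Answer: I*√17134/12 ≈ 10.908*I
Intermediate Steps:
z(K, w) = -2 - 1/(18*K) (z(K, w) = -2 + 1/((-6 - 12)*K) = -2 + 1/((-18)*K) = -2 - 1/(18*K))
X = 117
E(M) = -117 (E(M) = -1*117 = -117)
√(z(-4, -4*6 + 4) + E(h(-5))) = √((-2 - 1/18/(-4)) - 117) = √((-2 - 1/18*(-¼)) - 117) = √((-2 + 1/72) - 117) = √(-143/72 - 117) = √(-8567/72) = I*√17134/12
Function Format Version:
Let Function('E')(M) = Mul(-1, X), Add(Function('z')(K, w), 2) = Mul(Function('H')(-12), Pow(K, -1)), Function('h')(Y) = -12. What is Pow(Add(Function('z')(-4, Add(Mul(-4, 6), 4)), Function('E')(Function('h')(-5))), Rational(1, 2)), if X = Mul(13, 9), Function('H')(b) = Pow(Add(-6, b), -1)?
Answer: Mul(Rational(1, 12), I, Pow(17134, Rational(1, 2))) ≈ Mul(10.908, I)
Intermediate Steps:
Function('z')(K, w) = Add(-2, Mul(Rational(-1, 18), Pow(K, -1))) (Function('z')(K, w) = Add(-2, Mul(Pow(Add(-6, -12), -1), Pow(K, -1))) = Add(-2, Mul(Pow(-18, -1), Pow(K, -1))) = Add(-2, Mul(Rational(-1, 18), Pow(K, -1))))
X = 117
Function('E')(M) = -117 (Function('E')(M) = Mul(-1, 117) = -117)
Pow(Add(Function('z')(-4, Add(Mul(-4, 6), 4)), Function('E')(Function('h')(-5))), Rational(1, 2)) = Pow(Add(Add(-2, Mul(Rational(-1, 18), Pow(-4, -1))), -117), Rational(1, 2)) = Pow(Add(Add(-2, Mul(Rational(-1, 18), Rational(-1, 4))), -117), Rational(1, 2)) = Pow(Add(Add(-2, Rational(1, 72)), -117), Rational(1, 2)) = Pow(Add(Rational(-143, 72), -117), Rational(1, 2)) = Pow(Rational(-8567, 72), Rational(1, 2)) = Mul(Rational(1, 12), I, Pow(17134, Rational(1, 2)))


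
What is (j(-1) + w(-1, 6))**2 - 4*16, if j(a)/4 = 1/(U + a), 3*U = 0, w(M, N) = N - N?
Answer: -48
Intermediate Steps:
w(M, N) = 0
U = 0 (U = (1/3)*0 = 0)
j(a) = 4/a (j(a) = 4/(0 + a) = 4/a)
(j(-1) + w(-1, 6))**2 - 4*16 = (4/(-1) + 0)**2 - 4*16 = (4*(-1) + 0)**2 - 64 = (-4 + 0)**2 - 64 = (-4)**2 - 64 = 16 - 64 = -48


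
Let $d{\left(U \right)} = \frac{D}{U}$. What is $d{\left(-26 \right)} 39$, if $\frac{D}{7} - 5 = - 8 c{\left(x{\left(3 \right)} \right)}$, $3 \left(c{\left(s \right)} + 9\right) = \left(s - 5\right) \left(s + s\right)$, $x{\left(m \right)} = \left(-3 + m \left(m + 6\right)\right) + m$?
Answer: $\frac{64911}{2} \approx 32456.0$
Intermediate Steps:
$x{\left(m \right)} = -3 + m + m \left(6 + m\right)$ ($x{\left(m \right)} = \left(-3 + m \left(6 + m\right)\right) + m = -3 + m + m \left(6 + m\right)$)
$c{\left(s \right)} = -9 + \frac{2 s \left(-5 + s\right)}{3}$ ($c{\left(s \right)} = -9 + \frac{\left(s - 5\right) \left(s + s\right)}{3} = -9 + \frac{\left(-5 + s\right) 2 s}{3} = -9 + \frac{2 s \left(-5 + s\right)}{3}$)
$D = -21637$ ($D = 35 + 7 \left(- 8 \left(-9 - \frac{10 \left(-3 + 3^{2} + 7 \cdot 3\right)}{3} + \frac{2 \left(-3 + 3^{2} + 7 \cdot 3\right)^{2}}{3}\right)\right) = 35 + 7 \left(- 8 \left(-9 - \frac{10 \left(-3 + 9 + 21\right)}{3} + \frac{2 \left(-3 + 9 + 21\right)^{2}}{3}\right)\right) = 35 + 7 \left(- 8 \left(-9 - 90 + \frac{2 \cdot 27^{2}}{3}\right)\right) = 35 + 7 \left(- 8 \left(-9 - 90 + \frac{2}{3} \cdot 729\right)\right) = 35 + 7 \left(- 8 \left(-9 - 90 + 486\right)\right) = 35 + 7 \left(\left(-8\right) 387\right) = 35 + 7 \left(-3096\right) = 35 - 21672 = -21637$)
$d{\left(U \right)} = - \frac{21637}{U}$
$d{\left(-26 \right)} 39 = - \frac{21637}{-26} \cdot 39 = \left(-21637\right) \left(- \frac{1}{26}\right) 39 = \frac{21637}{26} \cdot 39 = \frac{64911}{2}$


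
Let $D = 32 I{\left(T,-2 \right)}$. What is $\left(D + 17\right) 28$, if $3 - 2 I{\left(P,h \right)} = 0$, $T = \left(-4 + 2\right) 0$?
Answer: $1820$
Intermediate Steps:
$T = 0$ ($T = \left(-2\right) 0 = 0$)
$I{\left(P,h \right)} = \frac{3}{2}$ ($I{\left(P,h \right)} = \frac{3}{2} - 0 = \frac{3}{2} + 0 = \frac{3}{2}$)
$D = 48$ ($D = 32 \cdot \frac{3}{2} = 48$)
$\left(D + 17\right) 28 = \left(48 + 17\right) 28 = 65 \cdot 28 = 1820$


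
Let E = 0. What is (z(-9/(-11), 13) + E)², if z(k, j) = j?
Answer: 169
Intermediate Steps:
(z(-9/(-11), 13) + E)² = (13 + 0)² = 13² = 169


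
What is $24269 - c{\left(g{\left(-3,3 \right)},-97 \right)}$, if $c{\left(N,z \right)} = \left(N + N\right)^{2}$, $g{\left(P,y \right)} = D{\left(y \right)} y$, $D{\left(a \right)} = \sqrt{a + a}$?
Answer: $24053$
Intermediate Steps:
$D{\left(a \right)} = \sqrt{2} \sqrt{a}$ ($D{\left(a \right)} = \sqrt{2 a} = \sqrt{2} \sqrt{a}$)
$g{\left(P,y \right)} = \sqrt{2} y^{\frac{3}{2}}$ ($g{\left(P,y \right)} = \sqrt{2} \sqrt{y} y = \sqrt{2} y^{\frac{3}{2}}$)
$c{\left(N,z \right)} = 4 N^{2}$ ($c{\left(N,z \right)} = \left(2 N\right)^{2} = 4 N^{2}$)
$24269 - c{\left(g{\left(-3,3 \right)},-97 \right)} = 24269 - 4 \left(\sqrt{2} \cdot 3^{\frac{3}{2}}\right)^{2} = 24269 - 4 \left(\sqrt{2} \cdot 3 \sqrt{3}\right)^{2} = 24269 - 4 \left(3 \sqrt{6}\right)^{2} = 24269 - 4 \cdot 54 = 24269 - 216 = 24053$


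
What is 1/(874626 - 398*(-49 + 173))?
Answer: 1/825274 ≈ 1.2117e-6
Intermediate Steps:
1/(874626 - 398*(-49 + 173)) = 1/(874626 - 398*124) = 1/(874626 - 49352) = 1/825274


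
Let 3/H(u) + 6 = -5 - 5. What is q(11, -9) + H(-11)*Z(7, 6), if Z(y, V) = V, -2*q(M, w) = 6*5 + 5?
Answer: -149/8 ≈ -18.625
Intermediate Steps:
q(M, w) = -35/2 (q(M, w) = -(6*5 + 5)/2 = -(30 + 5)/2 = -½*35 = -35/2)
H(u) = -3/16 (H(u) = 3/(-6 + (-5 - 5)) = 3/(-6 - 10) = 3/(-16) = 3*(-1/16) = -3/16)
q(11, -9) + H(-11)*Z(7, 6) = -35/2 - 3/16*6 = -35/2 - 9/8 = -149/8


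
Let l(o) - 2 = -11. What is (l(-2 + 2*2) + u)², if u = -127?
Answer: 18496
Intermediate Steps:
l(o) = -9 (l(o) = 2 - 11 = -9)
(l(-2 + 2*2) + u)² = (-9 - 127)² = (-136)² = 18496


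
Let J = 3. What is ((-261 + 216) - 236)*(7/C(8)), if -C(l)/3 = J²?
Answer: 1967/27 ≈ 72.852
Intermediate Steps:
C(l) = -27 (C(l) = -3*3² = -3*9 = -27)
((-261 + 216) - 236)*(7/C(8)) = ((-261 + 216) - 236)*(7/(-27)) = (-45 - 236)*(7*(-1/27)) = -281*(-7/27) = 1967/27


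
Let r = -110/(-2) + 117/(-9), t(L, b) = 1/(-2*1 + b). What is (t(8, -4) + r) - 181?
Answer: -835/6 ≈ -139.17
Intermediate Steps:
t(L, b) = 1/(-2 + b)
r = 42 (r = -110*(-1/2) + 117*(-1/9) = 55 - 13 = 42)
(t(8, -4) + r) - 181 = (1/(-2 - 4) + 42) - 181 = (1/(-6) + 42) - 181 = (-1/6 + 42) - 181 = 251/6 - 181 = -835/6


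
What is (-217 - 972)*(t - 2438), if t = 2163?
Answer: 326975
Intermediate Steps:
(-217 - 972)*(t - 2438) = (-217 - 972)*(2163 - 2438) = -1189*(-275) = 326975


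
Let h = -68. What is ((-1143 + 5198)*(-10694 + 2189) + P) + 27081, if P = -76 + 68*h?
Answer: -34465394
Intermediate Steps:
P = -4700 (P = -76 + 68*(-68) = -76 - 4624 = -4700)
((-1143 + 5198)*(-10694 + 2189) + P) + 27081 = ((-1143 + 5198)*(-10694 + 2189) - 4700) + 27081 = (4055*(-8505) - 4700) + 27081 = (-34487775 - 4700) + 27081 = -34492475 + 27081 = -34465394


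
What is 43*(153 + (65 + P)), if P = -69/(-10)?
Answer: 96707/10 ≈ 9670.7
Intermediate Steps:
P = 69/10 (P = -69*(-1/10) = 69/10 ≈ 6.9000)
43*(153 + (65 + P)) = 43*(153 + (65 + 69/10)) = 43*(153 + 719/10) = 43*(2249/10) = 96707/10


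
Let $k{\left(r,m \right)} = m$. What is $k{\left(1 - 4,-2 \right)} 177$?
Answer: $-354$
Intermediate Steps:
$k{\left(1 - 4,-2 \right)} 177 = \left(-2\right) 177 = -354$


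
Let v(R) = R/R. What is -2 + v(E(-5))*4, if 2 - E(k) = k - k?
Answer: 2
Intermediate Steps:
E(k) = 2 (E(k) = 2 - (k - k) = 2 - 1*0 = 2 + 0 = 2)
v(R) = 1
-2 + v(E(-5))*4 = -2 + 1*4 = -2 + 4 = 2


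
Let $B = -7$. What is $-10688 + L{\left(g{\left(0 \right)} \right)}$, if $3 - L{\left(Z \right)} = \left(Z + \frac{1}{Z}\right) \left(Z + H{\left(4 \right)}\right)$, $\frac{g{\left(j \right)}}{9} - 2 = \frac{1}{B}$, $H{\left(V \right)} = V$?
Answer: $- \frac{63249115}{5733} \approx -11032.0$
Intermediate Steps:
$g{\left(j \right)} = \frac{117}{7}$ ($g{\left(j \right)} = 18 + \frac{9}{-7} = 18 + 9 \left(- \frac{1}{7}\right) = 18 - \frac{9}{7} = \frac{117}{7}$)
$L{\left(Z \right)} = 3 - \left(4 + Z\right) \left(Z + \frac{1}{Z}\right)$ ($L{\left(Z \right)} = 3 - \left(Z + \frac{1}{Z}\right) \left(Z + 4\right) = 3 - \left(Z + \frac{1}{Z}\right) \left(4 + Z\right) = 3 - \left(4 + Z\right) \left(Z + \frac{1}{Z}\right)$)
$-10688 + L{\left(g{\left(0 \right)} \right)} = -10688 - \left(\frac{16867}{49} + \frac{28}{117}\right) = -10688 - \frac{1974811}{5733} = - \frac{63249115}{5733}$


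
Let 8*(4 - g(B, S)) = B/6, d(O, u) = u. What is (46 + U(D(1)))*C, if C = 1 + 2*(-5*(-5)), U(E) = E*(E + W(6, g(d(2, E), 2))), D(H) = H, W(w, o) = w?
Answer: 2703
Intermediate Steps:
g(B, S) = 4 - B/48 (g(B, S) = 4 - B/(8*6) = 4 - B/48)
U(E) = E*(6 + E) (U(E) = E*(E + 6) = E*(6 + E))
C = 51 (C = 1 + 2*25 = 1 + 50 = 51)
(46 + U(D(1)))*C = (46 + 1*(6 + 1))*51 = (46 + 1*7)*51 = (46 + 7)*51 = 53*51 = 2703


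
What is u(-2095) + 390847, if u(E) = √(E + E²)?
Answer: 390847 + √4386930 ≈ 3.9294e+5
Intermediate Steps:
u(-2095) + 390847 = √(-2095*(1 - 2095)) + 390847 = √(-2095*(-2094)) + 390847 = √4386930 + 390847 = 390847 + √4386930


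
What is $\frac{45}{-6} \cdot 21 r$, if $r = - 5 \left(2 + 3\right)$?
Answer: $\frac{7875}{2} \approx 3937.5$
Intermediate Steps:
$r = -25$ ($r = \left(-5\right) 5 = -25$)
$\frac{45}{-6} \cdot 21 r = \frac{45}{-6} \cdot 21 \left(-25\right) = 45 \left(- \frac{1}{6}\right) 21 \left(-25\right) = \left(- \frac{15}{2}\right) 21 \left(-25\right) = \left(- \frac{315}{2}\right) \left(-25\right) = \frac{7875}{2}$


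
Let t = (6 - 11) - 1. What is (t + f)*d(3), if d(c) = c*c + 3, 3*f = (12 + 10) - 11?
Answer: -28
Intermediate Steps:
t = -6 (t = -5 - 1 = -6)
f = 11/3 (f = ((12 + 10) - 11)/3 = (22 - 11)/3 = (⅓)*11 = 11/3 ≈ 3.6667)
d(c) = 3 + c² (d(c) = c² + 3 = 3 + c²)
(t + f)*d(3) = (-6 + 11/3)*(3 + 3²) = -7*(3 + 9)/3 = -7/3*12 = -28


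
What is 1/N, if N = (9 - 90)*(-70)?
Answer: 1/5670 ≈ 0.00017637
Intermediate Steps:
N = 5670 (N = -81*(-70) = 5670)
1/N = 1/5670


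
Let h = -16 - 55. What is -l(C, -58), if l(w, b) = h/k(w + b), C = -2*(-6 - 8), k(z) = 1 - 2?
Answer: -71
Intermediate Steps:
h = -71
k(z) = -1
C = 28 (C = -2*(-14) = 28)
l(w, b) = 71 (l(w, b) = -71/(-1) = -71*(-1) = 71)
-l(C, -58) = -1*71 = -71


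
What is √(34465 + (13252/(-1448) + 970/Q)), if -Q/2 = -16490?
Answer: √326225801595/3077 ≈ 185.62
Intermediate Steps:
Q = 32980 (Q = -2*(-16490) = 32980)
√(34465 + (13252/(-1448) + 970/Q)) = √(34465 + (13252/(-1448) + 970/32980)) = √(34465 + (13252*(-1/1448) + 970*(1/32980))) = √(34465 + (-3313/362 + 1/34)) = √(34465 - 28070/3077) = √(106020735/3077) = √326225801595/3077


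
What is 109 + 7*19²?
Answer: 2636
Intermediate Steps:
109 + 7*19² = 109 + 7*361 = 109 + 2527 = 2636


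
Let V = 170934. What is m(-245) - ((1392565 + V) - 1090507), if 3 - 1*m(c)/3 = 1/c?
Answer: -115880832/245 ≈ -4.7298e+5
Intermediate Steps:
m(c) = 9 - 3/c
m(-245) - ((1392565 + V) - 1090507) = (9 - 3/(-245)) - ((1392565 + 170934) - 1090507) = (9 - 3*(-1/245)) - (1563499 - 1090507) = (9 + 3/245) - 1*472992 = 2208/245 - 472992 = -115880832/245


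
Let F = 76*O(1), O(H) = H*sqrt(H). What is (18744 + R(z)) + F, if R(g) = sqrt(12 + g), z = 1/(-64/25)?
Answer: 18820 + sqrt(743)/8 ≈ 18823.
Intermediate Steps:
O(H) = H**(3/2)
F = 76 (F = 76*1**(3/2) = 76*1 = 76)
z = -25/64 (z = 1/(-64*1/25) = 1/(-64/25) = -25/64 ≈ -0.39063)
(18744 + R(z)) + F = (18744 + sqrt(12 - 25/64)) + 76 = (18744 + sqrt(743/64)) + 76 = (18744 + sqrt(743)/8) + 76 = 18820 + sqrt(743)/8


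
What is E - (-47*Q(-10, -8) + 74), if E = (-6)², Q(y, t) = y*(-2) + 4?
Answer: 1090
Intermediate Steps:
Q(y, t) = 4 - 2*y (Q(y, t) = -2*y + 4 = 4 - 2*y)
E = 36
E - (-47*Q(-10, -8) + 74) = 36 - (-47*(4 - 2*(-10)) + 74) = 36 - (-47*(4 + 20) + 74) = 36 - (-47*24 + 74) = 36 - (-1128 + 74) = 36 - 1*(-1054) = 36 + 1054 = 1090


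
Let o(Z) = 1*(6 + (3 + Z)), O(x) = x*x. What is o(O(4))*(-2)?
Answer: -50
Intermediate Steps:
O(x) = x**2
o(Z) = 9 + Z (o(Z) = 1*(9 + Z) = 9 + Z)
o(O(4))*(-2) = (9 + 4**2)*(-2) = (9 + 16)*(-2) = 25*(-2) = -50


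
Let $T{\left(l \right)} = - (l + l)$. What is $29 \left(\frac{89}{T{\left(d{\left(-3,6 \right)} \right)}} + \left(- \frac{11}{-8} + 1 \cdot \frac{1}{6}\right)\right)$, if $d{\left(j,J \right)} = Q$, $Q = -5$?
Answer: $\frac{36337}{120} \approx 302.81$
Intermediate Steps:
$d{\left(j,J \right)} = -5$
$T{\left(l \right)} = - 2 l$
$29 \left(\frac{89}{T{\left(d{\left(-3,6 \right)} \right)}} + \left(- \frac{11}{-8} + 1 \cdot \frac{1}{6}\right)\right) = 29 \left(\frac{89}{\left(-2\right) \left(-5\right)} + \left(- \frac{11}{-8} + 1 \cdot \frac{1}{6}\right)\right) = 29 \left(\frac{89}{10} + \left(\left(-11\right) \left(- \frac{1}{8}\right) + 1 \cdot \frac{1}{6}\right)\right) = 29 \left(89 \cdot \frac{1}{10} + \left(\frac{11}{8} + \frac{1}{6}\right)\right) = 29 \left(\frac{89}{10} + \frac{37}{24}\right) = 29 \cdot \frac{1253}{120} = \frac{36337}{120}$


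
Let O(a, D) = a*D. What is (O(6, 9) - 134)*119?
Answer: -9520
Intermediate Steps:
O(a, D) = D*a
(O(6, 9) - 134)*119 = (9*6 - 134)*119 = (54 - 134)*119 = -80*119 = -9520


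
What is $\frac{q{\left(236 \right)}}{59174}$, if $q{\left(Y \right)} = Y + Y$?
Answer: $\frac{236}{29587} \approx 0.0079765$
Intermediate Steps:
$q{\left(Y \right)} = 2 Y$
$\frac{q{\left(236 \right)}}{59174} = \frac{2 \cdot 236}{59174} = 472 \cdot \frac{1}{59174} = \frac{236}{29587}$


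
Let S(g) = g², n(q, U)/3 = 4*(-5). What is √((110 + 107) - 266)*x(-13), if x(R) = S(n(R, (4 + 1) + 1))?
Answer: 25200*I ≈ 25200.0*I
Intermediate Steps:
n(q, U) = -60 (n(q, U) = 3*(4*(-5)) = 3*(-20) = -60)
x(R) = 3600 (x(R) = (-60)² = 3600)
√((110 + 107) - 266)*x(-13) = √((110 + 107) - 266)*3600 = √(217 - 266)*3600 = √(-49)*3600 = (7*I)*3600 = 25200*I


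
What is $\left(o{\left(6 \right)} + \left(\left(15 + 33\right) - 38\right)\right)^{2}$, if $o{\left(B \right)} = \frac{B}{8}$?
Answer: $\frac{1849}{16} \approx 115.56$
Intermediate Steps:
$o{\left(B \right)} = \frac{B}{8}$ ($o{\left(B \right)} = B \frac{1}{8} = \frac{B}{8}$)
$\left(o{\left(6 \right)} + \left(\left(15 + 33\right) - 38\right)\right)^{2} = \left(\frac{1}{8} \cdot 6 + \left(\left(15 + 33\right) - 38\right)\right)^{2} = \left(\frac{3}{4} + \left(48 - 38\right)\right)^{2} = \left(\frac{3}{4} + 10\right)^{2} = \left(\frac{43}{4}\right)^{2} = \frac{1849}{16}$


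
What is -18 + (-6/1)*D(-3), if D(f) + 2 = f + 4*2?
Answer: -36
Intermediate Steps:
D(f) = 6 + f (D(f) = -2 + (f + 4*2) = -2 + (f + 8) = -2 + (8 + f) = 6 + f)
-18 + (-6/1)*D(-3) = -18 + (-6/1)*(6 - 3) = -18 - 6*1*3 = -18 - 6*3 = -18 - 18 = -36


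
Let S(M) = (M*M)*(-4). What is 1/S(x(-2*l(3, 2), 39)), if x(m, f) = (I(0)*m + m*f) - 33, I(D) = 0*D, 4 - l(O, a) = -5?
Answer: -1/2160900 ≈ -4.6277e-7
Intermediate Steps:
l(O, a) = 9 (l(O, a) = 4 - 1*(-5) = 4 + 5 = 9)
I(D) = 0
x(m, f) = -33 + f*m (x(m, f) = (0*m + m*f) - 33 = (0 + f*m) - 33 = f*m - 33 = -33 + f*m)
S(M) = -4*M² (S(M) = M²*(-4) = -4*M²)
1/S(x(-2*l(3, 2), 39)) = 1/(-4*(-33 + 39*(-2*9))²) = 1/(-4*(-33 + 39*(-18))²) = 1/(-4*(-33 - 702)²) = 1/(-4*(-735)²) = 1/(-4*540225) = 1/(-2160900) = -1/2160900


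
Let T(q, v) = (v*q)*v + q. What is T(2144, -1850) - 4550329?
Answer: 7333291815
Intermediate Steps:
T(q, v) = q + q*v² (T(q, v) = (q*v)*v + q = q*v² + q = q + q*v²)
T(2144, -1850) - 4550329 = 2144*(1 + (-1850)²) - 4550329 = 2144*(1 + 3422500) - 4550329 = 2144*3422501 - 4550329 = 7337842144 - 4550329 = 7333291815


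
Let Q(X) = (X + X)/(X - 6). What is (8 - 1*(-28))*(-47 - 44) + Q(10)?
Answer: -3271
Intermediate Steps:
Q(X) = 2*X/(-6 + X) (Q(X) = (2*X)/(-6 + X) = 2*X/(-6 + X))
(8 - 1*(-28))*(-47 - 44) + Q(10) = (8 - 1*(-28))*(-47 - 44) + 2*10/(-6 + 10) = (8 + 28)*(-91) + 2*10/4 = 36*(-91) + 2*10*(1/4) = -3276 + 5 = -3271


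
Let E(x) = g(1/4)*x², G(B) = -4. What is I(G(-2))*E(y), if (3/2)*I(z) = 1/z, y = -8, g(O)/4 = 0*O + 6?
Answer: -256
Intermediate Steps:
g(O) = 24 (g(O) = 4*(0*O + 6) = 4*(0 + 6) = 4*6 = 24)
I(z) = 2/(3*z)
E(x) = 24*x²
I(G(-2))*E(y) = ((⅔)/(-4))*(24*(-8)²) = ((⅔)*(-¼))*(24*64) = -⅙*1536 = -256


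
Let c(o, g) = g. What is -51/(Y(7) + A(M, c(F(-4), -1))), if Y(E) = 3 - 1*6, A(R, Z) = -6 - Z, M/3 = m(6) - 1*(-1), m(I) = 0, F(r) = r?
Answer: 51/8 ≈ 6.3750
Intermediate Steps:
M = 3 (M = 3*(0 - 1*(-1)) = 3*(0 + 1) = 3*1 = 3)
Y(E) = -3 (Y(E) = 3 - 6 = -3)
-51/(Y(7) + A(M, c(F(-4), -1))) = -51/(-3 + (-6 - 1*(-1))) = -51/(-3 + (-6 + 1)) = -51/(-3 - 5) = -51/(-8) = -51*(-1/8) = 51/8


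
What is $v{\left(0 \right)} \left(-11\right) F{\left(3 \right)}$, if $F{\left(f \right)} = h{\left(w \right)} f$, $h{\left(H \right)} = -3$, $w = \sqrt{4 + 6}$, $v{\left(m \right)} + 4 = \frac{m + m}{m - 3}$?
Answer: $-396$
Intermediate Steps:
$v{\left(m \right)} = -4 + \frac{2 m}{-3 + m}$ ($v{\left(m \right)} = -4 + \frac{m + m}{m - 3} = -4 + \frac{2 m}{-3 + m}$)
$w = \sqrt{10} \approx 3.1623$
$F{\left(f \right)} = - 3 f$
$v{\left(0 \right)} \left(-11\right) F{\left(3 \right)} = \frac{2 \left(6 - 0\right)}{-3 + 0} \left(-11\right) \left(\left(-3\right) 3\right) = \frac{2 \left(6 + 0\right)}{-3} \left(-11\right) \left(-9\right) = 2 \left(- \frac{1}{3}\right) 6 \left(-11\right) \left(-9\right) = \left(-4\right) \left(-11\right) \left(-9\right) = 44 \left(-9\right) = -396$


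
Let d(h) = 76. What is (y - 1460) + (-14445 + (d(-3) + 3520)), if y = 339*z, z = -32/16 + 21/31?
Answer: -395478/31 ≈ -12757.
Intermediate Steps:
z = -41/31 (z = -32*1/16 + 21*(1/31) = -2 + 21/31 = -41/31 ≈ -1.3226)
y = -13899/31 (y = 339*(-41/31) = -13899/31 ≈ -448.35)
(y - 1460) + (-14445 + (d(-3) + 3520)) = (-13899/31 - 1460) + (-14445 + (76 + 3520)) = -59159/31 + (-14445 + 3596) = -59159/31 - 10849 = -395478/31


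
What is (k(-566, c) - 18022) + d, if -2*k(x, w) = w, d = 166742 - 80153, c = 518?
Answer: 68308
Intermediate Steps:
d = 86589
k(x, w) = -w/2
(k(-566, c) - 18022) + d = (-½*518 - 18022) + 86589 = (-259 - 18022) + 86589 = -18281 + 86589 = 68308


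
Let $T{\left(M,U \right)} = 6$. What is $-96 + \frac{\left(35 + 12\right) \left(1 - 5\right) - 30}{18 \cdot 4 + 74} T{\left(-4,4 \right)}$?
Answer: $- \frac{7662}{73} \approx -104.96$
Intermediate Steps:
$-96 + \frac{\left(35 + 12\right) \left(1 - 5\right) - 30}{18 \cdot 4 + 74} T{\left(-4,4 \right)} = -96 + \frac{\left(35 + 12\right) \left(1 - 5\right) - 30}{18 \cdot 4 + 74} \cdot 6 = -96 + \frac{47 \left(-4\right) - 30}{72 + 74} \cdot 6 = -96 + \frac{-188 - 30}{146} \cdot 6 = -96 + \left(-218\right) \frac{1}{146} \cdot 6 = -96 - \frac{654}{73} = - \frac{7662}{73}$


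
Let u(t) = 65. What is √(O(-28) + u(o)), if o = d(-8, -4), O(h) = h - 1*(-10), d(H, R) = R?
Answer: √47 ≈ 6.8557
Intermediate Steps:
O(h) = 10 + h (O(h) = h + 10 = 10 + h)
o = -4
√(O(-28) + u(o)) = √((10 - 28) + 65) = √(-18 + 65) = √47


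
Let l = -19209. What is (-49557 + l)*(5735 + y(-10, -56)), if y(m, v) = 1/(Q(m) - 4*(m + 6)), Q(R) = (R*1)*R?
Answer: -22873668963/58 ≈ -3.9437e+8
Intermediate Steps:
Q(R) = R² (Q(R) = R*R = R²)
y(m, v) = 1/(-24 + m² - 4*m) (y(m, v) = 1/(m² - 4*(m + 6)) = 1/(m² - 4*(6 + m)) = 1/(m² + (-24 - 4*m)) = 1/(-24 + m² - 4*m))
(-49557 + l)*(5735 + y(-10, -56)) = (-49557 - 19209)*(5735 + 1/(-24 + (-10)² - 4*(-10))) = -68766*(5735 + 1/(-24 + 100 + 40)) = -68766*(5735 + 1/116) = -68766*665261/116 = -22873668963/58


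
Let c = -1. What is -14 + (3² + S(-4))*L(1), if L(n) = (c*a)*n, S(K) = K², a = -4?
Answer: 86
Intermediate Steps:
L(n) = 4*n (L(n) = (-1*(-4))*n = 4*n)
-14 + (3² + S(-4))*L(1) = -14 + (3² + (-4)²)*(4*1) = -14 + (9 + 16)*4 = -14 + 25*4 = -14 + 100 = 86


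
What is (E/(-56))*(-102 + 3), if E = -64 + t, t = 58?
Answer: -297/28 ≈ -10.607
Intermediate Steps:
E = -6 (E = -64 + 58 = -6)
(E/(-56))*(-102 + 3) = (-6/(-56))*(-102 + 3) = -6*(-1/56)*(-99) = (3/28)*(-99) = -297/28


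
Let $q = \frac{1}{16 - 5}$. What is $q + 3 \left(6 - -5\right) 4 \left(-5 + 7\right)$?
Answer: $\frac{2905}{11} \approx 264.09$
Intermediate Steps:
$q = \frac{1}{11} \approx 0.090909$
$q + 3 \left(6 - -5\right) 4 \left(-5 + 7\right) = \frac{1}{11} + 3 \left(6 - -5\right) 4 \left(-5 + 7\right) = \frac{1}{11} + 3 \left(6 + 5\right) 4 \cdot 2 = \frac{1}{11} + 3 \cdot 11 \cdot 4 \cdot 2 = \frac{1}{11} + 33 \cdot 4 \cdot 2 = \frac{1}{11} + 132 \cdot 2 = \frac{1}{11} + 264 = \frac{2905}{11}$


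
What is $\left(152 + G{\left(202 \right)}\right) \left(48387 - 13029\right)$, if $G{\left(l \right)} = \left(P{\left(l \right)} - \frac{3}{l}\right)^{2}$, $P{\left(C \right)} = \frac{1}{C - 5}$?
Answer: $\frac{4255364321722647}{791781218} \approx 5.3744 \cdot 10^{6}$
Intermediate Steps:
$P{\left(C \right)} = \frac{1}{-5 + C}$
$G{\left(l \right)} = \left(\frac{1}{-5 + l} - \frac{3}{l}\right)^{2}$
$\left(152 + G{\left(202 \right)}\right) \left(48387 - 13029\right) = \left(152 + \frac{\left(15 - 404\right)^{2}}{40804 \left(-5 + 202\right)^{2}}\right) \left(48387 - 13029\right) = \left(152 + \frac{\left(15 - 404\right)^{2}}{40804 \cdot 38809}\right) 35358 = \left(152 + \frac{1}{40804} \cdot \frac{1}{38809} \left(-389\right)^{2}\right) 35358 = \left(152 + \frac{1}{40804} \cdot \frac{1}{38809} \cdot 151321\right) 35358 = \left(152 + \frac{151321}{1583562436}\right) 35358 = \frac{240701641593}{1583562436} \cdot 35358 = \frac{4255364321722647}{791781218}$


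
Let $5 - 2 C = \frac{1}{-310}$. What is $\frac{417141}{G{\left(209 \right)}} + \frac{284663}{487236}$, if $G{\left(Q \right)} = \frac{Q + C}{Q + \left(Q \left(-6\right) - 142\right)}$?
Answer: $- \frac{149576906540255587}{63891743916} \approx -2.3411 \cdot 10^{6}$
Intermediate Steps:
$C = \frac{1551}{620}$ ($C = \frac{5}{2} - \frac{1}{2 \left(-310\right)} = \frac{5}{2} - - \frac{1}{620} = \frac{5}{2} + \frac{1}{620} = \frac{1551}{620} \approx 2.5016$)
$G{\left(Q \right)} = \frac{\frac{1551}{620} + Q}{-142 - 5 Q}$ ($G{\left(Q \right)} = \frac{Q + \frac{1551}{620}}{Q + \left(Q \left(-6\right) - 142\right)} = \frac{\frac{1551}{620} + Q}{Q - \left(142 + 6 Q\right)} = \frac{\frac{1551}{620} + Q}{-142 - 5 Q}$)
$\frac{417141}{G{\left(209 \right)}} + \frac{284663}{487236} = \frac{417141}{\frac{1}{620} \frac{1}{142 + 5 \cdot 209} \left(-1551 - 129580\right)} + \frac{284663}{487236} = \frac{417141}{\frac{1}{620} \frac{1}{142 + 1045} \left(-1551 - 129580\right)} + 284663 \cdot \frac{1}{487236} = \frac{417141}{\frac{1}{620} \cdot \frac{1}{1187} \left(-131131\right)} + \frac{284663}{487236} = \frac{417141}{- \frac{131131}{735940}} + \frac{284663}{487236} = 417141 \left(- \frac{735940}{131131}\right) + \frac{284663}{487236} = - \frac{306990747540}{131131} + \frac{284663}{487236} = - \frac{149576906540255587}{63891743916}$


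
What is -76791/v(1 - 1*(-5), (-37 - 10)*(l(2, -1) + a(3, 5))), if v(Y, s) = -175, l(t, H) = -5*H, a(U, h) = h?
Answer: 76791/175 ≈ 438.81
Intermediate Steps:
-76791/v(1 - 1*(-5), (-37 - 10)*(l(2, -1) + a(3, 5))) = -76791/(-175) = -76791*(-1/175) = 76791/175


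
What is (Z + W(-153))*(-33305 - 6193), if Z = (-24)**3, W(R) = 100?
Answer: 542070552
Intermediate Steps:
Z = -13824
(Z + W(-153))*(-33305 - 6193) = (-13824 + 100)*(-33305 - 6193) = -13724*(-39498) = 542070552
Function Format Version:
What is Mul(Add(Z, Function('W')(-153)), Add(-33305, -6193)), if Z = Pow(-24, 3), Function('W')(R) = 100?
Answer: 542070552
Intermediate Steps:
Z = -13824
Mul(Add(Z, Function('W')(-153)), Add(-33305, -6193)) = Mul(Add(-13824, 100), Add(-33305, -6193)) = Mul(-13724, -39498) = 542070552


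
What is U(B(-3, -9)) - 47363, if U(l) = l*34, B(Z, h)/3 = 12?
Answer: -46139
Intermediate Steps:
B(Z, h) = 36 (B(Z, h) = 3*12 = 36)
U(l) = 34*l
U(B(-3, -9)) - 47363 = 34*36 - 47363 = 1224 - 47363 = -46139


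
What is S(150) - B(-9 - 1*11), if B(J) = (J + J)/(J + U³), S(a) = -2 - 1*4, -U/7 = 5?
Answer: -51482/8579 ≈ -6.0009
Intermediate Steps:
U = -35 (U = -7*5 = -35)
S(a) = -6 (S(a) = -2 - 4 = -6)
B(J) = 2*J/(-42875 + J) (B(J) = (J + J)/(J + (-35)³) = (2*J)/(J - 42875) = (2*J)/(-42875 + J) = 2*J/(-42875 + J))
S(150) - B(-9 - 1*11) = -6 - 2*(-9 - 1*11)/(-42875 + (-9 - 1*11)) = -6 - 2*(-9 - 11)/(-42875 + (-9 - 11)) = -6 - 2*(-20)/(-42875 - 20) = -6 - 2*(-20)/(-42895) = -6 - 2*(-20)*(-1)/42895 = -6 - 1*8/8579 = -6 - 8/8579 = -51482/8579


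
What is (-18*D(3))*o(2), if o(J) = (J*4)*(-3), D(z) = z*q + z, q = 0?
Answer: 1296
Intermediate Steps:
D(z) = z (D(z) = z*0 + z = 0 + z = z)
o(J) = -12*J (o(J) = (4*J)*(-3) = -12*J)
(-18*D(3))*o(2) = (-18*3)*(-12*2) = -54*(-24) = 1296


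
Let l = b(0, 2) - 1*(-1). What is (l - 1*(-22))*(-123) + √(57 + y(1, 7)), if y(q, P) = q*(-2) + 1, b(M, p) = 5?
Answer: -3444 + 2*√14 ≈ -3436.5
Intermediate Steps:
y(q, P) = 1 - 2*q (y(q, P) = -2*q + 1 = 1 - 2*q)
l = 6 (l = 5 - 1*(-1) = 5 + 1 = 6)
(l - 1*(-22))*(-123) + √(57 + y(1, 7)) = (6 - 1*(-22))*(-123) + √(57 + (1 - 2*1)) = (6 + 22)*(-123) + √(57 + (1 - 2)) = 28*(-123) + √(57 - 1) = -3444 + √56 = -3444 + 2*√14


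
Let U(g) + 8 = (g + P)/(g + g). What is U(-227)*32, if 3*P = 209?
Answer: -166784/681 ≈ -244.91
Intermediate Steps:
P = 209/3 (P = (1/3)*209 = 209/3 ≈ 69.667)
U(g) = -8 + (209/3 + g)/(2*g) (U(g) = -8 + (g + 209/3)/(g + g) = -8 + (209/3 + g)/((2*g)) = -8 + (209/3 + g)*(1/(2*g)) = -8 + (209/3 + g)/(2*g))
U(-227)*32 = ((1/6)*(209 - 45*(-227))/(-227))*32 = ((1/6)*(-1/227)*(209 + 10215))*32 = ((1/6)*(-1/227)*10424)*32 = -5212/681*32 = -166784/681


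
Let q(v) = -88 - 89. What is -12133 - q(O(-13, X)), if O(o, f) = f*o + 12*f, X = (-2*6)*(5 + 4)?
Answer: -11956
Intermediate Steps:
X = -108 (X = -12*9 = -108)
O(o, f) = 12*f + f*o
q(v) = -177
-12133 - q(O(-13, X)) = -12133 - 1*(-177) = -12133 + 177 = -11956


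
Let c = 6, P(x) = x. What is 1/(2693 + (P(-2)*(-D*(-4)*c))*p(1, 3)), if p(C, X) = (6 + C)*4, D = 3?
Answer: -1/1339 ≈ -0.00074683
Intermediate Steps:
p(C, X) = 24 + 4*C
1/(2693 + (P(-2)*(-D*(-4)*c))*p(1, 3)) = 1/(2693 + (-(-2)*(3*(-4))*6)*(24 + 4*1)) = 1/(2693 + (-(-2)*(-12*6))*(24 + 4)) = 1/(2693 - (-2)*(-72)*28) = 1/(2693 - 2*72*28) = 1/(2693 - 144*28) = 1/(2693 - 4032) = 1/(-1339) = -1/1339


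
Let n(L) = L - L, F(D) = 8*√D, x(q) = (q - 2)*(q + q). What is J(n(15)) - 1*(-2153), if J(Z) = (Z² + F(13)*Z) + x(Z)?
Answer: 2153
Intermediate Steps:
x(q) = 2*q*(-2 + q) (x(q) = (-2 + q)*(2*q) = 2*q*(-2 + q))
n(L) = 0
J(Z) = Z² + 2*Z*(-2 + Z) + 8*Z*√13 (J(Z) = (Z² + (8*√13)*Z) + 2*Z*(-2 + Z) = (Z² + 8*Z*√13) + 2*Z*(-2 + Z) = Z² + 2*Z*(-2 + Z) + 8*Z*√13)
J(n(15)) - 1*(-2153) = 0*(-4 + 3*0 + 8*√13) - 1*(-2153) = 0*(-4 + 0 + 8*√13) + 2153 = 0*(-4 + 8*√13) + 2153 = 0 + 2153 = 2153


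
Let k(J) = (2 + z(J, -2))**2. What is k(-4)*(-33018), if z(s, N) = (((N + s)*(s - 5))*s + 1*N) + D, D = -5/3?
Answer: -4693057454/3 ≈ -1.5644e+9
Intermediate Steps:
D = -5/3 (D = -5*1/3 = -5/3 ≈ -1.6667)
z(s, N) = -5/3 + N + s*(-5 + s)*(N + s) (z(s, N) = (((N + s)*(s - 5))*s + 1*N) - 5/3 = (((N + s)*(-5 + s))*s + N) - 5/3 = (((-5 + s)*(N + s))*s + N) - 5/3 = (s*(-5 + s)*(N + s) + N) - 5/3 = (N + s*(-5 + s)*(N + s)) - 5/3 = -5/3 + N + s*(-5 + s)*(N + s))
k(J) = (-5/3 + J**3 - 7*J**2 + 10*J)**2 (k(J) = (2 + (-5/3 - 2 + J**3 - 5*J**2 - 2*J**2 - 5*(-2)*J))**2 = (2 + (-5/3 - 2 + J**3 - 5*J**2 - 2*J**2 + 10*J))**2 = (2 + (-11/3 + J**3 - 7*J**2 + 10*J))**2 = (-5/3 + J**3 - 7*J**2 + 10*J)**2)
k(-4)*(-33018) = ((-5 - 21*(-4)**2 + 3*(-4)**3 + 30*(-4))**2/9)*(-33018) = ((-5 - 21*16 + 3*(-64) - 120)**2/9)*(-33018) = ((-5 - 336 - 192 - 120)**2/9)*(-33018) = ((1/9)*(-653)**2)*(-33018) = ((1/9)*426409)*(-33018) = (426409/9)*(-33018) = -4693057454/3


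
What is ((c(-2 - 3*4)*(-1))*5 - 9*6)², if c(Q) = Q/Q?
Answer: 3481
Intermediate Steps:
c(Q) = 1
((c(-2 - 3*4)*(-1))*5 - 9*6)² = ((1*(-1))*5 - 9*6)² = (-1*5 - 54)² = (-5 - 54)² = (-59)² = 3481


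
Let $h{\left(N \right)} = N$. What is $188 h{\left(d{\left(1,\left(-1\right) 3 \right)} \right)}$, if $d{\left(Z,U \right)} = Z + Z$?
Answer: $376$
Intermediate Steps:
$d{\left(Z,U \right)} = 2 Z$
$188 h{\left(d{\left(1,\left(-1\right) 3 \right)} \right)} = 188 \cdot 2 \cdot 1 = 188 \cdot 2 = 376$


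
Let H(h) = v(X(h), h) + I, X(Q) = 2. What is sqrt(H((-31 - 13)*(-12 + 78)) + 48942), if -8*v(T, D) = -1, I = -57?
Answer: sqrt(782162)/4 ≈ 221.10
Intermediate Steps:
v(T, D) = 1/8 (v(T, D) = -1/8*(-1) = 1/8)
H(h) = -455/8 (H(h) = 1/8 - 57 = -455/8)
sqrt(H((-31 - 13)*(-12 + 78)) + 48942) = sqrt(-455/8 + 48942) = sqrt(391081/8) = sqrt(782162)/4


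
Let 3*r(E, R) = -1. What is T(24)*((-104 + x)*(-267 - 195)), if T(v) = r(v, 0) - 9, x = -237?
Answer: -1470392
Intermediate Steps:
r(E, R) = -⅓ (r(E, R) = (⅓)*(-1) = -⅓)
T(v) = -28/3 (T(v) = -⅓ - 9 = -28/3)
T(24)*((-104 + x)*(-267 - 195)) = -28*(-104 - 237)*(-267 - 195)/3 = -(-9548)*(-462)/3 = -28/3*157542 = -1470392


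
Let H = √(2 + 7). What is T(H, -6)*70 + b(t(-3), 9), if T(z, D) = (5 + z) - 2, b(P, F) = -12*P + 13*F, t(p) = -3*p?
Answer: 429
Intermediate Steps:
H = 3 (H = √9 = 3)
T(z, D) = 3 + z
T(H, -6)*70 + b(t(-3), 9) = (3 + 3)*70 + (-(-36)*(-3) + 13*9) = 6*70 + (-12*9 + 117) = 420 + (-108 + 117) = 420 + 9 = 429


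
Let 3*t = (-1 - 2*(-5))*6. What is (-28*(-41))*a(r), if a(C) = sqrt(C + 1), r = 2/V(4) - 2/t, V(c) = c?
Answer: 2870*sqrt(2)/3 ≈ 1352.9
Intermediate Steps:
t = 18 (t = ((-1 - 2*(-5))*6)/3 = ((-1 + 10)*6)/3 = (9*6)/3 = (1/3)*54 = 18)
r = 7/18 (r = 2/4 - 2/18 = 2*(1/4) - 2*1/18 = 1/2 - 1/9 = 7/18 ≈ 0.38889)
a(C) = sqrt(1 + C)
(-28*(-41))*a(r) = (-28*(-41))*sqrt(1 + 7/18) = 1148*sqrt(25/18) = 1148*(5*sqrt(2)/6) = 2870*sqrt(2)/3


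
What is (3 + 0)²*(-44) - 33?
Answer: -429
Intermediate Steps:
(3 + 0)²*(-44) - 33 = 3²*(-44) - 33 = 9*(-44) - 33 = -396 - 33 = -429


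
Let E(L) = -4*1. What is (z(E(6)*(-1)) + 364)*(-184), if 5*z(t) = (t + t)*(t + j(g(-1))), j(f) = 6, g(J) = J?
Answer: -69920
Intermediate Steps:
E(L) = -4
z(t) = 2*t*(6 + t)/5 (z(t) = ((t + t)*(t + 6))/5 = ((2*t)*(6 + t))/5 = (2*t*(6 + t))/5 = 2*t*(6 + t)/5)
(z(E(6)*(-1)) + 364)*(-184) = (2*(-4*(-1))*(6 - 4*(-1))/5 + 364)*(-184) = ((⅖)*4*(6 + 4) + 364)*(-184) = ((⅖)*4*10 + 364)*(-184) = (16 + 364)*(-184) = 380*(-184) = -69920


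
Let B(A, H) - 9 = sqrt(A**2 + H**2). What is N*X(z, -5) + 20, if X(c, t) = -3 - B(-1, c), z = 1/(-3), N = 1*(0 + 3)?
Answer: -16 - sqrt(10) ≈ -19.162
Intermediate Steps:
N = 3 (N = 1*3 = 3)
z = -1/3 ≈ -0.33333
B(A, H) = 9 + sqrt(A**2 + H**2)
X(c, t) = -12 - sqrt(1 + c**2) (X(c, t) = -3 - (9 + sqrt((-1)**2 + c**2)) = -3 - (9 + sqrt(1 + c**2)) = -3 + (-9 - sqrt(1 + c**2)) = -12 - sqrt(1 + c**2))
N*X(z, -5) + 20 = 3*(-12 - sqrt(1 + (-1/3)**2)) + 20 = 3*(-12 - sqrt(1 + 1/9)) + 20 = 3*(-12 - sqrt(10/9)) + 20 = 3*(-12 - sqrt(10)/3) + 20 = (-36 - sqrt(10)) + 20 = -16 - sqrt(10)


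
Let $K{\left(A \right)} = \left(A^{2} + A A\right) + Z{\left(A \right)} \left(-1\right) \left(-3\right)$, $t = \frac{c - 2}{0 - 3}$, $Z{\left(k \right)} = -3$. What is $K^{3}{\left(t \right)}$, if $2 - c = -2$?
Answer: $- \frac{389017}{729} \approx -533.63$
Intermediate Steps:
$c = 4$ ($c = 2 - -2 = 2 + 2 = 4$)
$t = - \frac{2}{3}$ ($t = \frac{4 - 2}{0 - 3} = \frac{2}{-3} = 2 \left(- \frac{1}{3}\right) = - \frac{2}{3} \approx -0.66667$)
$K{\left(A \right)} = -9 + 2 A^{2}$ ($K{\left(A \right)} = \left(A^{2} + A A\right) + \left(-3\right) \left(-1\right) \left(-3\right) = \left(A^{2} + A^{2}\right) + 3 \left(-3\right) = 2 A^{2} - 9 = -9 + 2 A^{2}$)
$K^{3}{\left(t \right)} = \left(-9 + 2 \left(- \frac{2}{3}\right)^{2}\right)^{3} = \left(-9 + 2 \cdot \frac{4}{9}\right)^{3} = \left(-9 + \frac{8}{9}\right)^{3} = \left(- \frac{73}{9}\right)^{3} = - \frac{389017}{729}$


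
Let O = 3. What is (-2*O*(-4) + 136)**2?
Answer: 25600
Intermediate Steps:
(-2*O*(-4) + 136)**2 = (-2*3*(-4) + 136)**2 = (-6*(-4) + 136)**2 = (24 + 136)**2 = 160**2 = 25600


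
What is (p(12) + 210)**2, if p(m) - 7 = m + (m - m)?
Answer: 52441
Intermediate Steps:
p(m) = 7 + m (p(m) = 7 + (m + (m - m)) = 7 + (m + 0) = 7 + m)
(p(12) + 210)**2 = ((7 + 12) + 210)**2 = (19 + 210)**2 = 229**2 = 52441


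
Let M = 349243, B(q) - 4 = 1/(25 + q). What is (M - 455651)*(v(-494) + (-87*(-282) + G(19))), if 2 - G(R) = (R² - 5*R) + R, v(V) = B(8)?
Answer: -85170665728/33 ≈ -2.5809e+9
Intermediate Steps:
B(q) = 4 + 1/(25 + q)
v(V) = 133/33 (v(V) = (101 + 4*8)/(25 + 8) = (101 + 32)/33 = (1/33)*133 = 133/33)
G(R) = 2 - R² + 4*R (G(R) = 2 - ((R² - 5*R) + R) = 2 - (R² - 4*R) = 2 + (-R² + 4*R) = 2 - R² + 4*R)
(M - 455651)*(v(-494) + (-87*(-282) + G(19))) = (349243 - 455651)*(133/33 + (-87*(-282) + (2 - 1*19² + 4*19))) = -106408*(133/33 + (24534 + (2 - 1*361 + 76))) = -106408*(133/33 + (24534 + (2 - 361 + 76))) = -106408*(133/33 + (24534 - 283)) = -106408*(133/33 + 24251) = -106408*800416/33 = -85170665728/33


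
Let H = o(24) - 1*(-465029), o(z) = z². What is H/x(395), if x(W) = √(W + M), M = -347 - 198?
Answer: -93121*I*√6/6 ≈ -38017.0*I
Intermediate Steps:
M = -545
x(W) = √(-545 + W) (x(W) = √(W - 545) = √(-545 + W))
H = 465605 (H = 24² - 1*(-465029) = 576 + 465029 = 465605)
H/x(395) = 465605/(√(-545 + 395)) = 465605/(√(-150)) = 465605/((5*I*√6)) = 465605*(-I*√6/30) = -93121*I*√6/6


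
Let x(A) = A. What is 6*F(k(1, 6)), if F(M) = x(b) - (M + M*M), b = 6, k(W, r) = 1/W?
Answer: 24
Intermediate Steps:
F(M) = 6 - M - M² (F(M) = 6 - (M + M*M) = 6 - (M + M²) = 6 + (-M - M²) = 6 - M - M²)
6*F(k(1, 6)) = 6*(6 - 1/1 - (1/1)²) = 6*(6 - 1*1 - 1*1²) = 6*(6 - 1 - 1*1) = 6*(6 - 1 - 1) = 6*4 = 24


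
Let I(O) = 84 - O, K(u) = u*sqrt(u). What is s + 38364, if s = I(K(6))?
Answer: 38448 - 6*sqrt(6) ≈ 38433.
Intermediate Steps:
K(u) = u**(3/2)
s = 84 - 6*sqrt(6) (s = 84 - 6**(3/2) = 84 - 6*sqrt(6) ≈ 69.303)
s + 38364 = (84 - 6*sqrt(6)) + 38364 = 38448 - 6*sqrt(6)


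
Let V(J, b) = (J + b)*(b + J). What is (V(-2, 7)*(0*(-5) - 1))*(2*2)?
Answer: -100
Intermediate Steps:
V(J, b) = (J + b)² (V(J, b) = (J + b)*(J + b) = (J + b)²)
(V(-2, 7)*(0*(-5) - 1))*(2*2) = ((-2 + 7)²*(0*(-5) - 1))*(2*2) = (5²*(0 - 1))*4 = (25*(-1))*4 = -25*4 = -100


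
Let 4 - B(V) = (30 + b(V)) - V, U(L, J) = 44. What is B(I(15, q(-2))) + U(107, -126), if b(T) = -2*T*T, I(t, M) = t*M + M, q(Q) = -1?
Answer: 514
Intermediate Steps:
I(t, M) = M + M*t (I(t, M) = M*t + M = M + M*t)
b(T) = -2*T²
B(V) = -26 + V + 2*V² (B(V) = 4 - ((30 - 2*V²) - V) = 4 - (30 - V - 2*V²) = 4 + (-30 + V + 2*V²) = -26 + V + 2*V²)
B(I(15, q(-2))) + U(107, -126) = (-26 - (1 + 15) + 2*(-(1 + 15))²) + 44 = (-26 - 1*16 + 2*(-1*16)²) + 44 = (-26 - 16 + 2*(-16)²) + 44 = (-26 - 16 + 2*256) + 44 = (-26 - 16 + 512) + 44 = 470 + 44 = 514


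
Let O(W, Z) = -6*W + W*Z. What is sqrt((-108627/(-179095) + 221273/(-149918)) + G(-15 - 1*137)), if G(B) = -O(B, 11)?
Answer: sqrt(11168500924351101182790)/3835652030 ≈ 27.552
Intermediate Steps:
G(B) = -5*B (G(B) = -B*(-6 + 11) = -B*5 = -5*B)
sqrt((-108627/(-179095) + 221273/(-149918)) + G(-15 - 1*137)) = sqrt((-108627/(-179095) + 221273/(-149918)) - 5*(-15 - 1*137)) = sqrt((-108627*(-1/179095) + 221273*(-1/149918)) - 5*(-15 - 137)) = sqrt((108627/179095 - 221273/149918) - 5*(-152)) = sqrt(-23343745349/26849564210 + 760) = sqrt(20382325054251/26849564210) = sqrt(11168500924351101182790)/3835652030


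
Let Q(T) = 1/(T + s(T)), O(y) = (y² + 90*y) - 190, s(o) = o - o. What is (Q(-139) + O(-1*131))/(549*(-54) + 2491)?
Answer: -720158/3774545 ≈ -0.19079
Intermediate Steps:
s(o) = 0
O(y) = -190 + y² + 90*y
Q(T) = 1/T (Q(T) = 1/(T + 0) = 1/T)
(Q(-139) + O(-1*131))/(549*(-54) + 2491) = (1/(-139) + (-190 + (-1*131)² + 90*(-1*131)))/(549*(-54) + 2491) = (-1/139 + (-190 + (-131)² + 90*(-131)))/(-29646 + 2491) = (-1/139 + (-190 + 17161 - 11790))/(-27155) = (-1/139 + 5181)*(-1/27155) = (720158/139)*(-1/27155) = -720158/3774545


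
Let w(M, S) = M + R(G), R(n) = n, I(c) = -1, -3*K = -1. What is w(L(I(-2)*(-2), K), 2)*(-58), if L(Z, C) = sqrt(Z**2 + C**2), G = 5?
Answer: -290 - 58*sqrt(37)/3 ≈ -407.60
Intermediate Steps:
K = 1/3 (K = -1/3*(-1) = 1/3 ≈ 0.33333)
L(Z, C) = sqrt(C**2 + Z**2)
w(M, S) = 5 + M (w(M, S) = M + 5 = 5 + M)
w(L(I(-2)*(-2), K), 2)*(-58) = (5 + sqrt((1/3)**2 + (-1*(-2))**2))*(-58) = (5 + sqrt(1/9 + 2**2))*(-58) = (5 + sqrt(1/9 + 4))*(-58) = (5 + sqrt(37/9))*(-58) = (5 + sqrt(37)/3)*(-58) = -290 - 58*sqrt(37)/3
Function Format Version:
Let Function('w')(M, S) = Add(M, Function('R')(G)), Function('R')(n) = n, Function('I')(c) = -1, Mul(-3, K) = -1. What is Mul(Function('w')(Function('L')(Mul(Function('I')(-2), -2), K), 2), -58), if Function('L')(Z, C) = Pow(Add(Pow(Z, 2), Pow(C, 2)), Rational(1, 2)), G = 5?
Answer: Add(-290, Mul(Rational(-58, 3), Pow(37, Rational(1, 2)))) ≈ -407.60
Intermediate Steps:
K = Rational(1, 3) (K = Mul(Rational(-1, 3), -1) = Rational(1, 3) ≈ 0.33333)
Function('L')(Z, C) = Pow(Add(Pow(C, 2), Pow(Z, 2)), Rational(1, 2))
Function('w')(M, S) = Add(5, M) (Function('w')(M, S) = Add(M, 5) = Add(5, M))
Mul(Function('w')(Function('L')(Mul(Function('I')(-2), -2), K), 2), -58) = Mul(Add(5, Pow(Add(Pow(Rational(1, 3), 2), Pow(Mul(-1, -2), 2)), Rational(1, 2))), -58) = Mul(Add(5, Pow(Add(Rational(1, 9), Pow(2, 2)), Rational(1, 2))), -58) = Mul(Add(5, Pow(Add(Rational(1, 9), 4), Rational(1, 2))), -58) = Mul(Add(5, Pow(Rational(37, 9), Rational(1, 2))), -58) = Mul(Add(5, Mul(Rational(1, 3), Pow(37, Rational(1, 2)))), -58) = Add(-290, Mul(Rational(-58, 3), Pow(37, Rational(1, 2))))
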